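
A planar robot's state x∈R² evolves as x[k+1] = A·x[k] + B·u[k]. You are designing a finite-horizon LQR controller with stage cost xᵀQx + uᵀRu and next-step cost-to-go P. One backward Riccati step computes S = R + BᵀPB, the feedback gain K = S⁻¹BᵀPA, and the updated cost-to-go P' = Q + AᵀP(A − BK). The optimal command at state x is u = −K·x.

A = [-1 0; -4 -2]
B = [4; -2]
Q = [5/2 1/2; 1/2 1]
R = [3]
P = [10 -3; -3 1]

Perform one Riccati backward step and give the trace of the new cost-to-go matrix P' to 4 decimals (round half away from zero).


5.3884

BᵀP = [46.0000 -14.0000]
S = R + BᵀPB = [3] + [212.0000] = [215.0000]
BᵀPA = [10.0000 28.0000]
K = S⁻¹·BᵀPA = [0.0465 0.1302]
A−BK = [-1.1860 -0.5209; -3.9070 -1.7395]
AᵀP(A−BK) = [1.5349 0.6977; 0.6977 0.3535]
P' = Q + AᵀP(A−BK) = [4.0349 1.1977; 1.1977 1.3535]
tr(P') = 5.3884


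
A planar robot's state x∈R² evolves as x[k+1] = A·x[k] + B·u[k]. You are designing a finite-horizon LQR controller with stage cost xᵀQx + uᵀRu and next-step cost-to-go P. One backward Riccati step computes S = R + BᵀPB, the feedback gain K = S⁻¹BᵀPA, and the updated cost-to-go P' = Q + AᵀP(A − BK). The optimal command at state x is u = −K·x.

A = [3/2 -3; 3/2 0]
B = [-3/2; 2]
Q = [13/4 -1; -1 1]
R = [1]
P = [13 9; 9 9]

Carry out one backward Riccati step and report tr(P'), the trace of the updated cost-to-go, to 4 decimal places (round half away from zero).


207.9439

BᵀP = [-1.5000 4.5000]
S = R + BᵀPB = [1] + [11.2500] = [12.2500]
BᵀPA = [4.5000 4.5000]
K = S⁻¹·BᵀPA = [0.3673 0.3673]
A−BK = [2.0510 -2.4490; 0.7653 -0.7347]
AᵀP(A−BK) = [88.3469 -100.6531; -100.6531 115.3469]
P' = Q + AᵀP(A−BK) = [91.5969 -101.6531; -101.6531 116.3469]
tr(P') = 207.9439


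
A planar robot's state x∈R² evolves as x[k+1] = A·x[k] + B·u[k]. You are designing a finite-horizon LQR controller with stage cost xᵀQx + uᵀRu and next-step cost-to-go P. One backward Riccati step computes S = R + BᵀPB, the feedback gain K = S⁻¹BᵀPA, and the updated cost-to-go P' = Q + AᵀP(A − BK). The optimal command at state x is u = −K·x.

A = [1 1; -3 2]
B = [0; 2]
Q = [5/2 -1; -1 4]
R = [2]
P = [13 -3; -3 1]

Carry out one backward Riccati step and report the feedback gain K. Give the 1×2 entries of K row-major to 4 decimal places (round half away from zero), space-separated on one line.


BᵀP = [-6.0000 2.0000]
S = R + BᵀPB = [2] + [4.0000] = [6.0000]
BᵀPA = [-12.0000 -2.0000]
K = S⁻¹·BᵀPA = [-2.0000 -0.3333]
A−BK = [1.0000 1.0000; 1.0000 2.6667]
AᵀP(A−BK) = [16.0000 6.0000; 6.0000 4.3333]
P' = Q + AᵀP(A−BK) = [18.5000 5.0000; 5.0000 8.3333]
tr(P') = 26.8333

-2.0000 -0.3333


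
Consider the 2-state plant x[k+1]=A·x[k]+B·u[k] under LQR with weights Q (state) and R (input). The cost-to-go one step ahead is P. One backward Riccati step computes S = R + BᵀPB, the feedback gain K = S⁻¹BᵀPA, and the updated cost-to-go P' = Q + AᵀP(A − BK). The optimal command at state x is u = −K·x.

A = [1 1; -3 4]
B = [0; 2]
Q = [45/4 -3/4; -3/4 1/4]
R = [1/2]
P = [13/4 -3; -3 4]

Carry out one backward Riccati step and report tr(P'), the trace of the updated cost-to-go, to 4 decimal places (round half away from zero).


BᵀP = [-6.0000 8.0000]
S = R + BᵀPB = [1/2] + [16.0000] = [16.5000]
BᵀPA = [-30.0000 26.0000]
K = S⁻¹·BᵀPA = [-1.8182 1.5758]
A−BK = [1.0000 1.0000; 0.6364 0.8485]
AᵀP(A−BK) = [2.7045 -0.4773; -0.4773 2.2803]
P' = Q + AᵀP(A−BK) = [13.9545 -1.2273; -1.2273 2.5303]
tr(P') = 16.4848

16.4848


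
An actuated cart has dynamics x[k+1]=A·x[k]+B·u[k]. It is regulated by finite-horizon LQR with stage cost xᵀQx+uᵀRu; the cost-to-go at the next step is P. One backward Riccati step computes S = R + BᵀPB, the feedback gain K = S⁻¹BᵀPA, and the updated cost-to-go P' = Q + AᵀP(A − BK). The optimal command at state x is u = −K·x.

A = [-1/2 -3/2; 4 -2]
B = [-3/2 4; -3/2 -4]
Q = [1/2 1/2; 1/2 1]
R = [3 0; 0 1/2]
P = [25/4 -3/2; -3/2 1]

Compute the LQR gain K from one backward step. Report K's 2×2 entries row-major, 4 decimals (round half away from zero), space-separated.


-0.6225 0.6298 -0.4566 -0.0405

BᵀP = [-7.1250 0.7500; 31.0000 -10.0000]
S = R + BᵀPB = [3 0; 0 1/2] + [9.5625 -31.5000; -31.5000 164.0000] = [12.5625 -31.5000; -31.5000 164.5000]
BᵀPA = [6.5625 9.1875; -55.5000 -26.5000]
K = S⁻¹·BᵀPA = [-0.6225 0.6298; -0.4566 -0.0405]
A−BK = [0.3926 -0.3933; 1.2399 -1.2173]
AᵀP(A−BK) = [2.3071 -2.1929; -2.1929 2.2031]
P' = Q + AᵀP(A−BK) = [2.8071 -1.6929; -1.6929 3.2031]
tr(P') = 6.0102


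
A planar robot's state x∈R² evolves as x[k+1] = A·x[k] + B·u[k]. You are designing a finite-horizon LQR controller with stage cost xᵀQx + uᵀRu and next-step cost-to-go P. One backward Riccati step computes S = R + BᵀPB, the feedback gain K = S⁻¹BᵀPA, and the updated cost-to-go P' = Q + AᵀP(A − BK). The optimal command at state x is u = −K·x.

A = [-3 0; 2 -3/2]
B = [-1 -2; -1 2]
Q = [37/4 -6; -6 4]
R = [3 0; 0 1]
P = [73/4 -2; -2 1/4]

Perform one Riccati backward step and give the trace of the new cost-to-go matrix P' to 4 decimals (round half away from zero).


BᵀP = [-16.2500 1.7500; -40.5000 4.5000]
S = R + BᵀPB = [3 0; 0 1] + [14.5000 36.0000; 36.0000 90.0000] = [17.5000 36.0000; 36.0000 91.0000]
BᵀPA = [52.2500 -2.6250; 130.5000 -6.7500]
K = S⁻¹·BᵀPA = [0.1914 0.0139; 1.3583 -0.0797]
A−BK = [-0.0919 -0.1454; -0.5253 -1.3267]
AᵀP(A−BK) = [1.9850 -0.0787; -0.0787 0.0612]
P' = Q + AᵀP(A−BK) = [11.2350 -6.0787; -6.0787 4.0612]
tr(P') = 15.2962

15.2962


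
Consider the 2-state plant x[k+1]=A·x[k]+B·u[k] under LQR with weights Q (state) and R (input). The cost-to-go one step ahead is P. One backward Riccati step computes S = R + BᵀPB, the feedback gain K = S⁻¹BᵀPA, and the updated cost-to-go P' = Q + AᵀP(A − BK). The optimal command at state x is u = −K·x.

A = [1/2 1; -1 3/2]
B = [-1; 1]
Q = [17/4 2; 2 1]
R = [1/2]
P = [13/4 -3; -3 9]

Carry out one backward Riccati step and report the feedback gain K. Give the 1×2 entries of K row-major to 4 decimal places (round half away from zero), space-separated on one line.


-0.8067 0.6267

BᵀP = [-6.2500 12.0000]
S = R + BᵀPB = [1/2] + [18.2500] = [18.7500]
BᵀPA = [-15.1250 11.7500]
K = S⁻¹·BᵀPA = [-0.8067 0.6267]
A−BK = [-0.3067 1.6267; -0.1933 0.8733]
AᵀP(A−BK) = [0.6117 -1.6467; -1.6467 7.1367]
P' = Q + AᵀP(A−BK) = [4.8617 0.3533; 0.3533 8.1367]
tr(P') = 12.9983


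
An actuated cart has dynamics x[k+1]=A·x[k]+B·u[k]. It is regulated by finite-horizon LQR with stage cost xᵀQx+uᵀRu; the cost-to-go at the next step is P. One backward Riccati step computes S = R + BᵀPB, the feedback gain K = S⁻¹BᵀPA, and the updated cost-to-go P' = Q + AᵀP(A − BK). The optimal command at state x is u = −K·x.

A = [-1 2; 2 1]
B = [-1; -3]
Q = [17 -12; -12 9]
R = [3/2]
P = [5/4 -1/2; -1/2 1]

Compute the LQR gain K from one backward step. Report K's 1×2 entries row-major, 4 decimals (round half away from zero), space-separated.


BᵀP = [0.2500 -2.5000]
S = R + BᵀPB = [3/2] + [7.2500] = [8.7500]
BᵀPA = [-5.2500 -2.0000]
K = S⁻¹·BᵀPA = [-0.6000 -0.2286]
A−BK = [-1.6000 1.7714; 0.2000 0.3143]
AᵀP(A−BK) = [4.1000 -3.2000; -3.2000 3.5429]
P' = Q + AᵀP(A−BK) = [21.1000 -15.2000; -15.2000 12.5429]
tr(P') = 33.6429

-0.6000 -0.2286


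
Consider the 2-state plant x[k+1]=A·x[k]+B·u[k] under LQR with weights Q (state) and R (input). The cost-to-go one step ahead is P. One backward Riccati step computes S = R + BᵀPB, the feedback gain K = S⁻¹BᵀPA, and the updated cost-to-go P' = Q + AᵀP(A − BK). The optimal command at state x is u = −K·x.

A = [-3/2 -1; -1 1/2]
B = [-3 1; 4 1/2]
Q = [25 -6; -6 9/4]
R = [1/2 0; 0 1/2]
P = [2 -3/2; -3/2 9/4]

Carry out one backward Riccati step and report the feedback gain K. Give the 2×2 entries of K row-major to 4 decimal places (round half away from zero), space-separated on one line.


BᵀP = [-12.0000 13.5000; 1.2500 -0.3750]
S = R + BᵀPB = [1/2 0; 0 1/2] + [90.0000 -5.2500; -5.2500 1.0625] = [90.5000 -5.2500; -5.2500 1.5625]
BᵀPA = [4.5000 18.7500; -1.5000 -1.4375]
K = S⁻¹·BᵀPA = [-0.0074 0.1911; -0.9849 -0.2781]
A−BK = [-0.5373 -0.1488; -0.4779 -0.1252]
AᵀP(A−BK) = [0.8060 0.2232; 0.2232 0.0806]
P' = Q + AᵀP(A−BK) = [25.8060 -5.7768; -5.7768 2.3306]
tr(P') = 28.1366

-0.0074 0.1911 -0.9849 -0.2781


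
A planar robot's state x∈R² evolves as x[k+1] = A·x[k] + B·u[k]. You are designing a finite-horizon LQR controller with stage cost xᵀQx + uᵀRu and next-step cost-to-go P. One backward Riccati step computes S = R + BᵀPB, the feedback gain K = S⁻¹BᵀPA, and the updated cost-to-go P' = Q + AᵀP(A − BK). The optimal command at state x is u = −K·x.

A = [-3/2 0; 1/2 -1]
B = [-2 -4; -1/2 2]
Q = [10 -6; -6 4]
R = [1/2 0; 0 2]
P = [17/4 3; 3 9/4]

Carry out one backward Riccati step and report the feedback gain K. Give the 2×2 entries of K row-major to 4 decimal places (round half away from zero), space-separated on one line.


BᵀP = [-10.0000 -7.1250; -11.0000 -7.5000]
S = R + BᵀPB = [1/2 0; 0 2] + [23.5625 25.7500; 25.7500 29.0000] = [24.0625 25.7500; 25.7500 31.0000]
BᵀPA = [11.4375 7.1250; 12.7500 7.5000]
K = S⁻¹·BᵀPA = [0.3167 0.3348; 0.1482 -0.0362]
A−BK = [-0.2738 0.5249; 0.3620 -0.7602]
AᵀP(A−BK) = [0.1128 0.0068; 0.0068 0.1357]
P' = Q + AᵀP(A−BK) = [10.1128 -5.9932; -5.9932 4.1357]
tr(P') = 14.2486

0.3167 0.3348 0.1482 -0.0362


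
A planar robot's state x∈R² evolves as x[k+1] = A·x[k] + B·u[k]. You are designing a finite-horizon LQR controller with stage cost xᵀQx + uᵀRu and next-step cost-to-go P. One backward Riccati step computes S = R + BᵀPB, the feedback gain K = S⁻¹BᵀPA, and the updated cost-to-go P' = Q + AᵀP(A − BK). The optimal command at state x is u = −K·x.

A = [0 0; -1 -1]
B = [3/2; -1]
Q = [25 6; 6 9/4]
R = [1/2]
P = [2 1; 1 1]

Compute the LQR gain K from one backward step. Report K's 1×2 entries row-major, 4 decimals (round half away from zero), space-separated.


-0.1667 -0.1667

BᵀP = [2.0000 0.5000]
S = R + BᵀPB = [1/2] + [2.5000] = [3.0000]
BᵀPA = [-0.5000 -0.5000]
K = S⁻¹·BᵀPA = [-0.1667 -0.1667]
A−BK = [0.2500 0.2500; -1.1667 -1.1667]
AᵀP(A−BK) = [0.9167 0.9167; 0.9167 0.9167]
P' = Q + AᵀP(A−BK) = [25.9167 6.9167; 6.9167 3.1667]
tr(P') = 29.0833


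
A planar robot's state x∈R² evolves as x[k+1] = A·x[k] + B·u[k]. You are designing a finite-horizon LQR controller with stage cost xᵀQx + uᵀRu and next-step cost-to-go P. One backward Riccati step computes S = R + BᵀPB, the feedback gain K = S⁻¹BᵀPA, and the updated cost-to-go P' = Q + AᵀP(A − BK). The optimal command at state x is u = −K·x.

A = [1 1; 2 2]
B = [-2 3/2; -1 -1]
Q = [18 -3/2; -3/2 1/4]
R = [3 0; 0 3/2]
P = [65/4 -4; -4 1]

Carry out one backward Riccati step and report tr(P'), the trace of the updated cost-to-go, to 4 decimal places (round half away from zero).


BᵀP = [-28.5000 7.0000; 28.3750 -7.0000]
S = R + BᵀPB = [3 0; 0 3/2] + [50.0000 -49.7500; -49.7500 49.5625] = [53.0000 -49.7500; -49.7500 51.0625]
BᵀPA = [-14.5000 -14.5000; 14.3750 14.3750]
K = S⁻¹·BᵀPA = [-0.1092 -0.1092; 0.1751 0.1751]
A−BK = [0.5189 0.5189; 2.0659 2.0659]
AᵀP(A−BK) = [0.1492 0.1492; 0.1492 0.1492]
P' = Q + AᵀP(A−BK) = [18.1492 -1.3508; -1.3508 0.3992]
tr(P') = 18.5484

18.5484


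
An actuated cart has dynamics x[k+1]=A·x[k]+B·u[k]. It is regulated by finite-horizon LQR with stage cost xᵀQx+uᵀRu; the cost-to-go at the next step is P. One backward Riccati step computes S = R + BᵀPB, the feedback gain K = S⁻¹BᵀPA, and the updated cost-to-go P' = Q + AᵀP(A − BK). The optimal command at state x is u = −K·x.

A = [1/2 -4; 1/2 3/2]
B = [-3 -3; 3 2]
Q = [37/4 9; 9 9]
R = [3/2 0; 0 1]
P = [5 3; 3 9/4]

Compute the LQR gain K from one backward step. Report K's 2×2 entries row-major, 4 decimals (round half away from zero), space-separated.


0.2125 -0.0500 -0.5063 1.5750

BᵀP = [-6.0000 -2.2500; -9.0000 -4.5000]
S = R + BᵀPB = [3/2 0; 0 1] + [11.2500 13.5000; 13.5000 18.0000] = [12.7500 13.5000; 13.5000 19.0000]
BᵀPA = [-4.1250 20.6250; -6.7500 29.2500]
K = S⁻¹·BᵀPA = [0.2125 -0.0500; -0.5063 1.5750]
A−BK = [-0.3813 0.5750; 0.8750 -1.5000]
AᵀP(A−BK) = [0.7719 -1.6375; -1.6375 4.0250]
P' = Q + AᵀP(A−BK) = [10.0219 7.3625; 7.3625 13.0250]
tr(P') = 23.0469


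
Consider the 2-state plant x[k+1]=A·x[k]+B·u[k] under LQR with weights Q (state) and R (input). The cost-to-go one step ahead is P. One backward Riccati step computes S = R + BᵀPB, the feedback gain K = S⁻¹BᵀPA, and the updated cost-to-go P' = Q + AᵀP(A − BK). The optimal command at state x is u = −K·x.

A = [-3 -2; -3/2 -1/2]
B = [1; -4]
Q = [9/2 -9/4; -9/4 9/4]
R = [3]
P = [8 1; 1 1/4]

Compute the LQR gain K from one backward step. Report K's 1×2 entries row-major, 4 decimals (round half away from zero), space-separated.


BᵀP = [4.0000 0.0000]
S = R + BᵀPB = [3] + [4.0000] = [7.0000]
BᵀPA = [-12.0000 -8.0000]
K = S⁻¹·BᵀPA = [-1.7143 -1.1429]
A−BK = [-1.2857 -0.8571; -8.3571 -5.0714]
AᵀP(A−BK) = [60.9911 38.9732; 38.9732 24.9196]
P' = Q + AᵀP(A−BK) = [65.4911 36.7232; 36.7232 27.1696]
tr(P') = 92.6607

-1.7143 -1.1429


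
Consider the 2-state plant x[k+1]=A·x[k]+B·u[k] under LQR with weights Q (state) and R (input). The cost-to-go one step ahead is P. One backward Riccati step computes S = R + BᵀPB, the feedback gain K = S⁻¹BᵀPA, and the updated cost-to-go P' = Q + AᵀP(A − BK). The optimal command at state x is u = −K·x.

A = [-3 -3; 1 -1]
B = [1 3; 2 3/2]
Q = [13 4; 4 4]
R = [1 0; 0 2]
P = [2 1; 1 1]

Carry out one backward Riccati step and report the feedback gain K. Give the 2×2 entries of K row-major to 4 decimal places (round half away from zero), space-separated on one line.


BᵀP = [4.0000 3.0000; 7.5000 4.5000]
S = R + BᵀPB = [1 0; 0 2] + [10.0000 16.5000; 16.5000 29.2500] = [11.0000 16.5000; 16.5000 31.2500]
BᵀPA = [-9.0000 -15.0000; -18.0000 -27.0000]
K = S⁻¹·BᵀPA = [0.2203 -0.3252; -0.6923 -0.6923]
A−BK = [-1.1434 -0.5979; 1.5979 0.6888]
AᵀP(A−BK) = [2.5210 1.6119; 1.6119 1.4301]
P' = Q + AᵀP(A−BK) = [15.5210 5.6119; 5.6119 5.4301]
tr(P') = 20.9510

0.2203 -0.3252 -0.6923 -0.6923


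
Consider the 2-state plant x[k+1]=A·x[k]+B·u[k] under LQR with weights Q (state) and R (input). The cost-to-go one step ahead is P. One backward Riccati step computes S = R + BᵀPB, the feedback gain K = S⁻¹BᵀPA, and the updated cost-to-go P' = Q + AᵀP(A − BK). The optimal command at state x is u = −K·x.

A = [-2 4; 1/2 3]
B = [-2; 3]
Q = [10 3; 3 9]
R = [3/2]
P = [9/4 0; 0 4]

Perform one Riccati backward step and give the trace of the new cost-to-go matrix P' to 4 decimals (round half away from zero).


BᵀP = [-4.5000 12.0000]
S = R + BᵀPB = [3/2] + [45.0000] = [46.5000]
BᵀPA = [15.0000 18.0000]
K = S⁻¹·BᵀPA = [0.3226 0.3871]
A−BK = [-1.3548 4.7742; -0.4677 1.8387]
AᵀP(A−BK) = [5.1613 -17.8065; -17.8065 65.0323]
P' = Q + AᵀP(A−BK) = [15.1613 -14.8065; -14.8065 74.0323]
tr(P') = 89.1935

89.1935


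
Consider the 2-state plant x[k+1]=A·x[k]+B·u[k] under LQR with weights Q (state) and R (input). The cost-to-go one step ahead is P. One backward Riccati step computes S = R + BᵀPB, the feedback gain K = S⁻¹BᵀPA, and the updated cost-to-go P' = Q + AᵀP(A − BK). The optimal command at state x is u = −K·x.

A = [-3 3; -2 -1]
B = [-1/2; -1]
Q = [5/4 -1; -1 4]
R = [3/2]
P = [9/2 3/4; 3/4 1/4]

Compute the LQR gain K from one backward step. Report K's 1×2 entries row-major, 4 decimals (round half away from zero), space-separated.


2.8276 -2.3103

BᵀP = [-3.0000 -0.6250]
S = R + BᵀPB = [3/2] + [2.1250] = [3.6250]
BᵀPA = [10.2500 -8.3750]
K = S⁻¹·BᵀPA = [2.8276 -2.3103]
A−BK = [-1.5862 1.8448; 0.8276 -3.3103]
AᵀP(A−BK) = [21.5172 -18.5690; -18.5690 16.9009]
P' = Q + AᵀP(A−BK) = [22.7672 -19.5690; -19.5690 20.9009]
tr(P') = 43.6681


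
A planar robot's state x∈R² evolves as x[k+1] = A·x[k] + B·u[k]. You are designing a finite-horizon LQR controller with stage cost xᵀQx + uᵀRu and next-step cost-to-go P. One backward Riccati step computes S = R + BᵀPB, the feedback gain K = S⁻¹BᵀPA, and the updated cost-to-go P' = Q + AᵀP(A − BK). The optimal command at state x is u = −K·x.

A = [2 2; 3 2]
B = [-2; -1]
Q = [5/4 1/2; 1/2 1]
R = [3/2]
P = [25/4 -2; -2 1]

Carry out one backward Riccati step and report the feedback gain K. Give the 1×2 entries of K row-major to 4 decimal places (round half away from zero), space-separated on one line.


-0.6154 -0.7692

BᵀP = [-10.5000 3.0000]
S = R + BᵀPB = [3/2] + [18.0000] = [19.5000]
BᵀPA = [-12.0000 -15.0000]
K = S⁻¹·BᵀPA = [-0.6154 -0.7692]
A−BK = [0.7692 0.4615; 2.3846 1.2308]
AᵀP(A−BK) = [2.6154 1.7692; 1.7692 1.4615]
P' = Q + AᵀP(A−BK) = [3.8654 2.2692; 2.2692 2.4615]
tr(P') = 6.3269


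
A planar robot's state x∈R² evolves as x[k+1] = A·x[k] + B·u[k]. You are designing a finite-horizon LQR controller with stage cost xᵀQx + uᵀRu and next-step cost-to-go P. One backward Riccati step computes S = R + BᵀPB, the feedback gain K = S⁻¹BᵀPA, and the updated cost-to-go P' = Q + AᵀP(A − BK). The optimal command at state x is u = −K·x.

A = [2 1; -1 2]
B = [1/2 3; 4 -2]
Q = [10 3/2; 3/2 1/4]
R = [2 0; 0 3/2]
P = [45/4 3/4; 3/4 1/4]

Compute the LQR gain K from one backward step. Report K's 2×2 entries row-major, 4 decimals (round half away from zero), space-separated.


0.0908 0.4296 0.6401 0.2725

BᵀP = [8.6250 1.3750; 32.2500 1.7500]
S = R + BᵀPB = [2 0; 0 3/2] + [9.8125 23.1250; 23.1250 93.2500] = [11.8125 23.1250; 23.1250 94.7500]
BᵀPA = [15.8750 11.3750; 62.7500 35.7500]
K = S⁻¹·BᵀPA = [0.0908 0.4296; 0.6401 0.2725]
A−BK = [0.0343 -0.0322; -0.0829 0.8267]
AᵀP(A−BK) = [0.6418 0.3333; 0.3333 0.6230]
P' = Q + AᵀP(A−BK) = [10.6418 1.8333; 1.8333 0.8730]
tr(P') = 11.5148


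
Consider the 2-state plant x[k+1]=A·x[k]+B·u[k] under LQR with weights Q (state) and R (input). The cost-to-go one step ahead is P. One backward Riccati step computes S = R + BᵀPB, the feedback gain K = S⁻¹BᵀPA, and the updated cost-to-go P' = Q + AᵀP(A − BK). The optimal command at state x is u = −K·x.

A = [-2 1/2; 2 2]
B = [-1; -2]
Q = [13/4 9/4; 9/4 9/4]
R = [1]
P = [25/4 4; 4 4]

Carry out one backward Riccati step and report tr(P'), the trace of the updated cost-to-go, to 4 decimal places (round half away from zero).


BᵀP = [-14.2500 -12.0000]
S = R + BᵀPB = [1] + [38.2500] = [39.2500]
BᵀPA = [4.5000 -31.1250]
K = S⁻¹·BᵀPA = [0.1146 -0.7930]
A−BK = [-1.8854 -0.2930; 2.2293 0.4140]
AᵀP(A−BK) = [8.4841 1.3185; 1.3185 0.8806]
P' = Q + AᵀP(A−BK) = [11.7341 3.5685; 3.5685 3.1306]
tr(P') = 14.8646

14.8646


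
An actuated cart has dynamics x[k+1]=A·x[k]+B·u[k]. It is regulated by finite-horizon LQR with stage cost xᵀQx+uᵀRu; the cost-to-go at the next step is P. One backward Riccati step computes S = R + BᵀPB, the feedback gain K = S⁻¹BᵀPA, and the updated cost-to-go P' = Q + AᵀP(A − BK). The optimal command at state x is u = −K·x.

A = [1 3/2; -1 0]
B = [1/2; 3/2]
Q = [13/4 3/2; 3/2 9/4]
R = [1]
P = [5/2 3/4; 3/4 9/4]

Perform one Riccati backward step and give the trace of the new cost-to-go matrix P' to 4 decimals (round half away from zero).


12.5085

BᵀP = [2.3750 3.7500]
S = R + BᵀPB = [1] + [6.8125] = [7.8125]
BᵀPA = [-1.3750 3.5625]
K = S⁻¹·BᵀPA = [-0.1760 0.4560]
A−BK = [1.0880 1.2720; -0.7360 -0.6840]
AᵀP(A−BK) = [3.0080 3.2520; 3.2520 4.0005]
P' = Q + AᵀP(A−BK) = [6.2580 4.7520; 4.7520 6.2505]
tr(P') = 12.5085


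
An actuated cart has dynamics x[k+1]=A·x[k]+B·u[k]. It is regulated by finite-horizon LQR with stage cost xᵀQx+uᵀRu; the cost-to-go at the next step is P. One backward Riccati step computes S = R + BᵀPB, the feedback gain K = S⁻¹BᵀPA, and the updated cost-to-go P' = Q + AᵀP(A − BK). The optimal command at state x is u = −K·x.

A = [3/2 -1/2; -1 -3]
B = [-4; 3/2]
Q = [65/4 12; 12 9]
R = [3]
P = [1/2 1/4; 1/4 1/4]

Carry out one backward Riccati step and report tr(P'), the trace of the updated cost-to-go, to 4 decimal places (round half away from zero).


27.7728

BᵀP = [-1.6250 -0.6250]
S = R + BᵀPB = [3] + [5.5625] = [8.5625]
BᵀPA = [-1.8125 2.6875]
K = S⁻¹·BᵀPA = [-0.2117 0.3139]
A−BK = [0.6533 0.7555; -0.6825 -3.4708]
AᵀP(A−BK) = [0.2413 -0.0561; -0.0561 2.2815]
P' = Q + AᵀP(A−BK) = [16.4913 11.9439; 11.9439 11.2815]
tr(P') = 27.7728


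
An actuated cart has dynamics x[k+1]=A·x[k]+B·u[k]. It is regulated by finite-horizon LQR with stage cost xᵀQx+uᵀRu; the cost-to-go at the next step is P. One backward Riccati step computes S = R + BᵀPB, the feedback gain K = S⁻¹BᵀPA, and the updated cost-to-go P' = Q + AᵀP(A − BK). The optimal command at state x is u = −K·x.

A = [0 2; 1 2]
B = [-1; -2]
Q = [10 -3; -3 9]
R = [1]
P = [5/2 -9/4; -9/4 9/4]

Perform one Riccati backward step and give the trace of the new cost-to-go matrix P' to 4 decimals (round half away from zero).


20.7321

BᵀP = [2.0000 -2.2500]
S = R + BᵀPB = [1] + [2.5000] = [3.5000]
BᵀPA = [-2.2500 -0.5000]
K = S⁻¹·BᵀPA = [-0.6429 -0.1429]
A−BK = [-0.6429 1.8571; -0.2857 1.7143]
AᵀP(A−BK) = [0.8036 -0.3214; -0.3214 0.9286]
P' = Q + AᵀP(A−BK) = [10.8036 -3.3214; -3.3214 9.9286]
tr(P') = 20.7321


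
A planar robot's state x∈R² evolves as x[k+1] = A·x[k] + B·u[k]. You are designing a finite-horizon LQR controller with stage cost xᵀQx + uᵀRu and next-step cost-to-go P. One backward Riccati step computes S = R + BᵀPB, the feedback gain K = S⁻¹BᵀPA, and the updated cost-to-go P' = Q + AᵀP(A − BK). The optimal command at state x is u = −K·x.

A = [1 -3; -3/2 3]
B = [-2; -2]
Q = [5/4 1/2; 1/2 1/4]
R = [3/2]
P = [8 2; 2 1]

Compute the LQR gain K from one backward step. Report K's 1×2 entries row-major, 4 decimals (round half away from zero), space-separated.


-0.2056 0.7850

BᵀP = [-20.0000 -6.0000]
S = R + BᵀPB = [3/2] + [52.0000] = [53.5000]
BᵀPA = [-11.0000 42.0000]
K = S⁻¹·BᵀPA = [-0.2056 0.7850]
A−BK = [0.5888 -1.4299; -1.9112 4.5701]
AᵀP(A−BK) = [1.9883 -4.8645; -4.8645 12.0280]
P' = Q + AᵀP(A−BK) = [3.2383 -4.3645; -4.3645 12.2780]
tr(P') = 15.5164


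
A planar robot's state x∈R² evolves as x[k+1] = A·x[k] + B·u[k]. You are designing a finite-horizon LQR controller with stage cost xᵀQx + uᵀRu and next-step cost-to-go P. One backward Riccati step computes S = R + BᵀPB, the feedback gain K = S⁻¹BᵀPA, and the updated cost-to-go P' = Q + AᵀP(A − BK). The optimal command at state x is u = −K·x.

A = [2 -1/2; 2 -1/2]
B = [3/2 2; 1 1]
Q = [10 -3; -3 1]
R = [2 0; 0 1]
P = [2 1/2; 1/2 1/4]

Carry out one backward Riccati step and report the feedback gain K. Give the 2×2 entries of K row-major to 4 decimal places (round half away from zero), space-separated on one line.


BᵀP = [3.5000 1.0000; 4.5000 1.2500]
S = R + BᵀPB = [2 0; 0 1] + [6.2500 8.0000; 8.0000 10.2500] = [8.2500 8.0000; 8.0000 11.2500]
BᵀPA = [9.0000 -2.2500; 11.5000 -2.8750]
K = S⁻¹·BᵀPA = [0.3210 -0.0803; 0.7939 -0.1985]
A−BK = [-0.0694 0.0174; 0.8850 -0.2213]
AᵀP(A−BK) = [0.9805 -0.2451; -0.2451 0.0613]
P' = Q + AᵀP(A−BK) = [10.9805 -3.2451; -3.2451 1.0613]
tr(P') = 12.0418

0.3210 -0.0803 0.7939 -0.1985


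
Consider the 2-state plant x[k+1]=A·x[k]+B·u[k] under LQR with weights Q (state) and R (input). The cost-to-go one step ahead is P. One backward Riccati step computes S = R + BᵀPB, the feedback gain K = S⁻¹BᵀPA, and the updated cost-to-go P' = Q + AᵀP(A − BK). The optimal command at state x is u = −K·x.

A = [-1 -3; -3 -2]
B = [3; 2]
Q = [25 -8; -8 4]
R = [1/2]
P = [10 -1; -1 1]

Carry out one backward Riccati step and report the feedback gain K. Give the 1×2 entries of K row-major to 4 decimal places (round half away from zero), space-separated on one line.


-0.3030 -0.9939

BᵀP = [28.0000 -1.0000]
S = R + BᵀPB = [1/2] + [82.0000] = [82.5000]
BᵀPA = [-25.0000 -82.0000]
K = S⁻¹·BᵀPA = [-0.3030 -0.9939]
A−BK = [-0.0909 -0.0182; -2.3939 -0.0121]
AᵀP(A−BK) = [5.4242 0.1515; 0.1515 0.4970]
P' = Q + AᵀP(A−BK) = [30.4242 -7.8485; -7.8485 4.4970]
tr(P') = 34.9212


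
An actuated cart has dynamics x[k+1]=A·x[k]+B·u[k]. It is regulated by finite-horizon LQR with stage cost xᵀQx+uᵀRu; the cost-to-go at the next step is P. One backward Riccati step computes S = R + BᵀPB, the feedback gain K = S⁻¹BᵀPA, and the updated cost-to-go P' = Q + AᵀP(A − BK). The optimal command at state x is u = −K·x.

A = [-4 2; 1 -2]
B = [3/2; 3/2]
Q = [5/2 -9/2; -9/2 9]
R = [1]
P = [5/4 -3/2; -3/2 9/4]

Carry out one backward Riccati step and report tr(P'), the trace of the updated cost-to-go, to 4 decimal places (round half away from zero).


BᵀP = [-0.3750 1.1250]
S = R + BᵀPB = [1] + [1.1250] = [2.1250]
BᵀPA = [2.6250 -3.0000]
K = S⁻¹·BᵀPA = [1.2353 -1.4118]
A−BK = [-5.8529 4.1176; -0.8529 0.1176]
AᵀP(A−BK) = [31.0074 -25.7941; -25.7941 21.7647]
P' = Q + AᵀP(A−BK) = [33.5074 -30.2941; -30.2941 30.7647]
tr(P') = 64.2721

64.2721


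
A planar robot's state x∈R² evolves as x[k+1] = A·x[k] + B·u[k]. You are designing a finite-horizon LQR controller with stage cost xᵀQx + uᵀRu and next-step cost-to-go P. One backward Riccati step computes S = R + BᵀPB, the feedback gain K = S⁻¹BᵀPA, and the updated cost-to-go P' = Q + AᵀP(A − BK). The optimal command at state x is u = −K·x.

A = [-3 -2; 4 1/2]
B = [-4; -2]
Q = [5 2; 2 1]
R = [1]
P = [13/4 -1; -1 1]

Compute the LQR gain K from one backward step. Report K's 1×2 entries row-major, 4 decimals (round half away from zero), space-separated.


1.0000 0.5610

BᵀP = [-11.0000 2.0000]
S = R + BᵀPB = [1] + [40.0000] = [41.0000]
BᵀPA = [41.0000 23.0000]
K = S⁻¹·BᵀPA = [1.0000 0.5610]
A−BK = [1.0000 0.2439; 6.0000 1.6220]
AᵀP(A−BK) = [28.2500 8.0000; 8.0000 2.3476]
P' = Q + AᵀP(A−BK) = [33.2500 10.0000; 10.0000 3.3476]
tr(P') = 36.5976


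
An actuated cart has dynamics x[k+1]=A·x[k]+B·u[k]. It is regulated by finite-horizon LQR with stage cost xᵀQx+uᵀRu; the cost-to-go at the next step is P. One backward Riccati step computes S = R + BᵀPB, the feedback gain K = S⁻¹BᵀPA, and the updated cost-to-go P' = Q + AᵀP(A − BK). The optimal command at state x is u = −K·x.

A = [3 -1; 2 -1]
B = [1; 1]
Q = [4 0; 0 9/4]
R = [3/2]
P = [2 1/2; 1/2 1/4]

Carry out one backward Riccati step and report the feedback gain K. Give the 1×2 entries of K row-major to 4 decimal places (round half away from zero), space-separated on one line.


BᵀP = [2.5000 0.7500]
S = R + BᵀPB = [3/2] + [3.2500] = [4.7500]
BᵀPA = [9.0000 -3.2500]
K = S⁻¹·BᵀPA = [1.8947 -0.6842]
A−BK = [1.1053 -0.3158; 0.1053 -0.3158]
AᵀP(A−BK) = [7.9474 -2.8421; -2.8421 1.0263]
P' = Q + AᵀP(A−BK) = [11.9474 -2.8421; -2.8421 3.2763]
tr(P') = 15.2237

1.8947 -0.6842


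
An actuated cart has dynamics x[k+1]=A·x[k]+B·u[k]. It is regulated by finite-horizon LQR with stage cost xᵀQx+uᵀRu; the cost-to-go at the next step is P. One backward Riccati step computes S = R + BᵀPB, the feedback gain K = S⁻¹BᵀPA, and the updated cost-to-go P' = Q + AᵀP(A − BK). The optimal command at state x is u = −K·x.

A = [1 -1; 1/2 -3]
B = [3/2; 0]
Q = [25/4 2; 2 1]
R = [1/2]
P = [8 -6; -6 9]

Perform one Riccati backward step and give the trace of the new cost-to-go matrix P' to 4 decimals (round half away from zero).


49.2973

BᵀP = [12.0000 -9.0000]
S = R + BᵀPB = [1/2] + [18.0000] = [18.5000]
BᵀPA = [7.5000 15.0000]
K = S⁻¹·BᵀPA = [0.4054 0.8108]
A−BK = [0.3919 -2.2162; 0.5000 -3.0000]
AᵀP(A−BK) = [1.2095 -6.5811; -6.5811 40.8378]
P' = Q + AᵀP(A−BK) = [7.4595 -4.5811; -4.5811 41.8378]
tr(P') = 49.2973


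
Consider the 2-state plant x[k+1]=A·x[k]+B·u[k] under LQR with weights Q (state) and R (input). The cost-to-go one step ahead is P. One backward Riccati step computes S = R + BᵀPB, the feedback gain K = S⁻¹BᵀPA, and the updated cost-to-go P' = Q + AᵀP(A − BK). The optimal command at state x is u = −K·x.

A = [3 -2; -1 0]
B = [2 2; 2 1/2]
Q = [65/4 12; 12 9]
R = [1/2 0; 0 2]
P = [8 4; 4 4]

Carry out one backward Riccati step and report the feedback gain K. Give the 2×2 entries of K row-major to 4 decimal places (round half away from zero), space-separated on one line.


BᵀP = [24.0000 16.0000; 18.0000 10.0000]
S = R + BᵀPB = [1/2 0; 0 2] + [80.0000 56.0000; 56.0000 41.0000] = [80.5000 56.0000; 56.0000 43.0000]
BᵀPA = [56.0000 -48.0000; 44.0000 -36.0000]
K = S⁻¹·BᵀPA = [-0.1720 -0.1475; 1.2473 -0.6452]
A−BK = [0.8495 -0.4147; -1.2796 0.6175]
AᵀP(A−BK) = [6.7527 -3.3548; -3.3548 1.6959]
P' = Q + AᵀP(A−BK) = [23.0027 8.6452; 8.6452 10.6959]
tr(P') = 33.6985

-0.1720 -0.1475 1.2473 -0.6452


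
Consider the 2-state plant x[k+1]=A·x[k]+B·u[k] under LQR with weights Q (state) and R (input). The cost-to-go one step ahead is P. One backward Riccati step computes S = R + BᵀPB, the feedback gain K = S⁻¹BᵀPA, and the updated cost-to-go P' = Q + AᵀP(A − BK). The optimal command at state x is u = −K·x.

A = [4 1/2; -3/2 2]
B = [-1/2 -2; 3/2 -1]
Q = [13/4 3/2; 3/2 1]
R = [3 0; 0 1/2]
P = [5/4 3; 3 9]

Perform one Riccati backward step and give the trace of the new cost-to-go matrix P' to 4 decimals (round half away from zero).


BᵀP = [3.8750 12.0000; -5.5000 -15.0000]
S = R + BᵀPB = [3 0; 0 1/2] + [16.0625 -19.7500; -19.7500 26.0000] = [19.0625 -19.7500; -19.7500 26.5000]
BᵀPA = [-2.5000 25.9375; 0.5000 -32.7500]
K = S⁻¹·BᵀPA = [-0.4898 0.3522; -0.3462 -0.9734]
A−BK = [3.0627 -1.2707; -1.1115 0.4984]
AᵀP(A−BK) = [3.1985 -1.3829; -1.3829 1.2998]
P' = Q + AᵀP(A−BK) = [6.4485 0.1171; 0.1171 2.2998]
tr(P') = 8.7484

8.7484


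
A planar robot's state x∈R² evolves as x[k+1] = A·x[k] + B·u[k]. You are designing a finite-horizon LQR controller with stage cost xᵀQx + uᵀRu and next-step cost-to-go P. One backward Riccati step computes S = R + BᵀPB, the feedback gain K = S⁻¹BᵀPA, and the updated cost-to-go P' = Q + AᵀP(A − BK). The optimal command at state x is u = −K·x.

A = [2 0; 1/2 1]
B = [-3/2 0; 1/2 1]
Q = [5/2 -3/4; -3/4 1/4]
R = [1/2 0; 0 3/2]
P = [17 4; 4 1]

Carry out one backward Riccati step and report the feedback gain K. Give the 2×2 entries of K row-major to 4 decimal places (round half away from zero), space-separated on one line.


-1.4856 -0.1579 0.1316 0.0526

BᵀP = [-23.5000 -5.5000; 4.0000 1.0000]
S = R + BᵀPB = [1/2 0; 0 3/2] + [32.5000 -5.5000; -5.5000 1.0000] = [33.0000 -5.5000; -5.5000 2.5000]
BᵀPA = [-49.7500 -5.5000; 8.5000 1.0000]
K = S⁻¹·BᵀPA = [-1.4856 -0.1579; 0.1316 0.0526]
A−BK = [-0.2285 -0.2368; 1.1112 1.0263]
AᵀP(A−BK) = [1.2207 0.1974; 0.1974 0.0789]
P' = Q + AᵀP(A−BK) = [3.7207 -0.5526; -0.5526 0.3289]
tr(P') = 4.0496


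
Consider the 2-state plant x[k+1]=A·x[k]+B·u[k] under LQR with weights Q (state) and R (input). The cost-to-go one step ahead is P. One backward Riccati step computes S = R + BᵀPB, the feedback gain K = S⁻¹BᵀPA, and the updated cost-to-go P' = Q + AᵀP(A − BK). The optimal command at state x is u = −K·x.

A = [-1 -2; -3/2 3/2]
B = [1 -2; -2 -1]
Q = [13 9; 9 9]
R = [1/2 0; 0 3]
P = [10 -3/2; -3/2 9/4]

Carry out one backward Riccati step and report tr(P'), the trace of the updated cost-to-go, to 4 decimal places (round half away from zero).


BᵀP = [13.0000 -6.0000; -18.5000 0.7500]
S = R + BᵀPB = [1/2 0; 0 3] + [25.0000 -20.0000; -20.0000 36.2500] = [25.5000 -20.0000; -20.0000 39.2500]
BᵀPA = [-4.0000 -35.0000; 17.3750 38.1250]
K = S⁻¹·BᵀPA = [0.3170 -1.0173; 0.6042 0.4530]
A−BK = [-0.1086 -0.0768; -0.2617 -0.0815]
AᵀP(A−BK) = [1.3323 0.7478; 0.7478 1.1881]
P' = Q + AᵀP(A−BK) = [14.3323 9.7478; 9.7478 10.1881]
tr(P') = 24.5204

24.5204


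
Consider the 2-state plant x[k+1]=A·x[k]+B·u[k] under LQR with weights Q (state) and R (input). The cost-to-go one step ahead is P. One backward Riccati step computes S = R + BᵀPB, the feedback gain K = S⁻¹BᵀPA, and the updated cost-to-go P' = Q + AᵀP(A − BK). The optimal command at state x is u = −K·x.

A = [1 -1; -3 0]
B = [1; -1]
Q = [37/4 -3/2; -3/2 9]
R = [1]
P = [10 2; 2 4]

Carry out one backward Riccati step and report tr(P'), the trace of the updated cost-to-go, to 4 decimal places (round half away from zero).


38.6136

BᵀP = [8.0000 -2.0000]
S = R + BᵀPB = [1] + [10.0000] = [11.0000]
BᵀPA = [14.0000 -8.0000]
K = S⁻¹·BᵀPA = [1.2727 -0.7273]
A−BK = [-0.2727 -0.2727; -1.7273 -0.7273]
AᵀP(A−BK) = [16.1818 6.1818; 6.1818 4.1818]
P' = Q + AᵀP(A−BK) = [25.4318 4.6818; 4.6818 13.1818]
tr(P') = 38.6136


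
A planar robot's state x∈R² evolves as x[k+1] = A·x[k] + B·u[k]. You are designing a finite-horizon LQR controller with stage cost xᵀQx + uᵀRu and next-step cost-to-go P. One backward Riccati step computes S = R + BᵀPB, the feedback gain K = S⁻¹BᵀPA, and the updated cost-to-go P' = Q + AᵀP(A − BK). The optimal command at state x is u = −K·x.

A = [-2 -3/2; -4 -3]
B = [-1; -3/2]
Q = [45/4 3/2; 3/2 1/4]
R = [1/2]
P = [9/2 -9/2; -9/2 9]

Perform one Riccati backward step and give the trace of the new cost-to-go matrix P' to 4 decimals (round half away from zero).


20.1769

BᵀP = [2.2500 -9.0000]
S = R + BᵀPB = [1/2] + [11.2500] = [11.7500]
BᵀPA = [31.5000 23.6250]
K = S⁻¹·BᵀPA = [2.6809 2.0106]
A−BK = [0.6809 0.5106; 0.0213 0.0160]
AᵀP(A−BK) = [5.5532 4.1649; 4.1649 3.1237]
P' = Q + AᵀP(A−BK) = [16.8032 5.6649; 5.6649 3.3737]
tr(P') = 20.1769


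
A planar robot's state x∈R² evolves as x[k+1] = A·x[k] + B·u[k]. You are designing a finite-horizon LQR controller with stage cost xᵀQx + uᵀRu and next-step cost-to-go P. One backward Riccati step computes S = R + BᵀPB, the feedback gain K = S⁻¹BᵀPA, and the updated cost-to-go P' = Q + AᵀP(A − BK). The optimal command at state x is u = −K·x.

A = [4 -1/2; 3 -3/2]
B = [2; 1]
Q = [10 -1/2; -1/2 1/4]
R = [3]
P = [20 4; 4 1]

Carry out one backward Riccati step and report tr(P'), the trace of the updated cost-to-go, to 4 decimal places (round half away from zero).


BᵀP = [44.0000 9.0000]
S = R + BᵀPB = [3] + [97.0000] = [100.0000]
BᵀPA = [203.0000 -35.5000]
K = S⁻¹·BᵀPA = [2.0300 -0.3550]
A−BK = [-0.0600 0.2100; 0.9700 -1.1450]
AᵀP(A−BK) = [12.9100 -2.4350; -2.4350 0.6475]
P' = Q + AᵀP(A−BK) = [22.9100 -2.9350; -2.9350 0.8975]
tr(P') = 23.8075

23.8075


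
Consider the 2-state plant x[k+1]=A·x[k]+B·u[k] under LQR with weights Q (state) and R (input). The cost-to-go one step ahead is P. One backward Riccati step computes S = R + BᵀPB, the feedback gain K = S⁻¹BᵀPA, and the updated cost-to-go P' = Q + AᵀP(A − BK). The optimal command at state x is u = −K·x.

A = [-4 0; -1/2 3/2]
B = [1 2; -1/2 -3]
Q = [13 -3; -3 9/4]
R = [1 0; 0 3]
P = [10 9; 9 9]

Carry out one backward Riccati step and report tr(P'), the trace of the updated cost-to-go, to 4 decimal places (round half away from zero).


55.5253

BᵀP = [5.5000 4.5000; -7.0000 -9.0000]
S = R + BᵀPB = [1 0; 0 3] + [3.2500 -2.5000; -2.5000 13.0000] = [4.2500 -2.5000; -2.5000 16.0000]
BᵀPA = [-24.2500 6.7500; 32.5000 -13.5000]
K = S⁻¹·BᵀPA = [-4.9676 1.2024; 1.2551 -0.6559]
A−BK = [-1.5425 0.1093; 0.7814 0.1336]
AᵀP(A−BK) = [36.9960 -10.2753; -10.2753 3.2794]
P' = Q + AᵀP(A−BK) = [49.9960 -13.2753; -13.2753 5.5294]
tr(P') = 55.5253


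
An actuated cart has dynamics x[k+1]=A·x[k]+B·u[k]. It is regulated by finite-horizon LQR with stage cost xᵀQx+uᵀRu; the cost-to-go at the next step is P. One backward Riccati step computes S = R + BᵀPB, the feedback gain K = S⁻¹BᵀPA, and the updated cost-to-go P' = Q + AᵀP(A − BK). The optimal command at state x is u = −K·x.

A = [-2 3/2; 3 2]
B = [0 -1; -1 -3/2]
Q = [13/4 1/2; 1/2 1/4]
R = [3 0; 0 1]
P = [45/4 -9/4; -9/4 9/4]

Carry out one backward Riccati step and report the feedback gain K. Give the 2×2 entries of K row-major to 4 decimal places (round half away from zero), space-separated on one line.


BᵀP = [2.2500 -2.2500; -7.8750 -1.1250]
S = R + BᵀPB = [3 0; 0 1] + [2.2500 1.1250; 1.1250 9.5625] = [5.2500 1.1250; 1.1250 10.5625]
BᵀPA = [-11.2500 -1.1250; 12.3750 -14.0625]
K = S⁻¹·BᵀPA = [-2.4498 0.0727; 1.4325 -1.3391]
A−BK = [-0.5675 0.1609; 2.6990 0.0640]
AᵀP(A−BK) = [46.9619 -3.9862; -3.9862 2.0631]
P' = Q + AᵀP(A−BK) = [50.2119 -3.4862; -3.4862 2.3131]
tr(P') = 52.5251

-2.4498 0.0727 1.4325 -1.3391


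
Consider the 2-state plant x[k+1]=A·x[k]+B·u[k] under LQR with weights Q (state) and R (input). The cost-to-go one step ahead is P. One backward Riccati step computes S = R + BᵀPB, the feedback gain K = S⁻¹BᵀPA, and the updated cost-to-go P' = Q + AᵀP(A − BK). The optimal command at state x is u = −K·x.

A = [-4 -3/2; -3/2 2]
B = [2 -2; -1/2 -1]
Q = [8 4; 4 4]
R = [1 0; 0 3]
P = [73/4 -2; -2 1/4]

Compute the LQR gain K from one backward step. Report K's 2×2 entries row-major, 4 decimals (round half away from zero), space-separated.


-1.4224 -0.6659 0.4624 0.1766

BᵀP = [37.5000 -4.1250; -34.5000 3.7500]
S = R + BᵀPB = [1 0; 0 3] + [77.0625 -70.8750; -70.8750 65.2500] = [78.0625 -70.8750; -70.8750 68.2500]
BᵀPA = [-143.8125 -64.5000; 132.3750 59.2500]
K = S⁻¹·BᵀPA = [-1.4224 -0.6659; 0.4624 0.1766]
A−BK = [-0.2303 0.1850; -1.7488 1.8436]
AᵀP(A−BK) = [2.7863 1.1048; 1.1048 0.6471]
P' = Q + AᵀP(A−BK) = [10.7863 5.1048; 5.1048 4.6471]
tr(P') = 15.4334


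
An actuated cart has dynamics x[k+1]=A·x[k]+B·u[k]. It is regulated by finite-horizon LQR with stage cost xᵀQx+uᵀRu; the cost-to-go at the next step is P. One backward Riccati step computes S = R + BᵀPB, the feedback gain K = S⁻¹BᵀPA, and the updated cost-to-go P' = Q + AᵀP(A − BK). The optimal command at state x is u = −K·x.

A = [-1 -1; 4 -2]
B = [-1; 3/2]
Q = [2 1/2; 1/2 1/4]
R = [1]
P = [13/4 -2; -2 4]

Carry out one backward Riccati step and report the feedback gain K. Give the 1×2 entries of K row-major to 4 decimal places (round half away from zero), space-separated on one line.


1.9870 -0.5065

BᵀP = [-6.2500 8.0000]
S = R + BᵀPB = [1] + [18.2500] = [19.2500]
BᵀPA = [38.2500 -9.7500]
K = S⁻¹·BᵀPA = [1.9870 -0.5065]
A−BK = [0.9870 -1.5065; 1.0195 -1.2403]
AᵀP(A−BK) = [7.2468 -5.3766; -5.3766 6.3117]
P' = Q + AᵀP(A−BK) = [9.2468 -4.8766; -4.8766 6.5617]
tr(P') = 15.8084


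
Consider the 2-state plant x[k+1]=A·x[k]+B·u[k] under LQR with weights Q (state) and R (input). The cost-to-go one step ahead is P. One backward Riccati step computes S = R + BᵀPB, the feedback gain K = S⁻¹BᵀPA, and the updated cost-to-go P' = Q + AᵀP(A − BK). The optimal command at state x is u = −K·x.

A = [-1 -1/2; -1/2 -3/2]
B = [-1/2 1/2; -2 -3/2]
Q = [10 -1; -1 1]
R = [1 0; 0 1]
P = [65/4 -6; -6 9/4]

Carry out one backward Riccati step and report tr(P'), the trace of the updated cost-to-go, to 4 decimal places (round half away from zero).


BᵀP = [3.8750 -1.5000; 17.1250 -6.3750]
S = R + BᵀPB = [1 0; 0 1] + [1.0625 4.1875; 4.1875 18.1250] = [2.0625 4.1875; 4.1875 19.1250]
BᵀPA = [-3.1250 0.3125; -13.9375 1.0000]
K = S⁻¹·BᵀPA = [-0.0640 0.0817; -0.7147 0.0344]
A−BK = [-0.6746 -0.4764; -1.7001 -1.2851]
AᵀP(A−BK) = [0.6507 0.0472; 0.0472 0.0651]
P' = Q + AᵀP(A−BK) = [10.6507 -0.9528; -0.9528 1.0651]
tr(P') = 11.7158

11.7158


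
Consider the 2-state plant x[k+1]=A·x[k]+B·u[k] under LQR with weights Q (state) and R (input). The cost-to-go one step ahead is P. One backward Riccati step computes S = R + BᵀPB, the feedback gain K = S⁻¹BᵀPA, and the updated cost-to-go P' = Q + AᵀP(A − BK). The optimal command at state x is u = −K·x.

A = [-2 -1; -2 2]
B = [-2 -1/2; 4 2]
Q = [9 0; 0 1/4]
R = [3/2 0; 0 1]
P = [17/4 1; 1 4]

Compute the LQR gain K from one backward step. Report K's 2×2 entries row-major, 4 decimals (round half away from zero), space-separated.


BᵀP = [-4.5000 14.0000; -0.1250 7.5000]
S = R + BᵀPB = [3/2 0; 0 1] + [65.0000 30.2500; 30.2500 15.0625] = [66.5000 30.2500; 30.2500 16.0625]
BᵀPA = [-19.0000 32.5000; -14.7500 15.1250]
K = S⁻¹·BᵀPA = [0.9210 0.4213; -2.6528 0.1482]
A−BK = [-1.4844 -0.0833; -0.3784 0.0184]
AᵀP(A−BK) = [19.3705 0.6908; 0.6908 0.3160]
P' = Q + AᵀP(A−BK) = [28.3705 0.6908; 0.6908 0.5660]
tr(P') = 28.9365

0.9210 0.4213 -2.6528 0.1482
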